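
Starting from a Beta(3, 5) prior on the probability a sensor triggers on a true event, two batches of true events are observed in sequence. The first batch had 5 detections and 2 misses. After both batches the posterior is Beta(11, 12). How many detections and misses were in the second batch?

Sequential conjugate updates are equivalent to a single update on the pooled data, so total successes = posterior α − prior α and total failures = posterior β − prior β.
Total across both batches: 11−3=8 detections, 12−5=7 misses.
Subtract the first batch: 8−5=3 detections and 7−2=5 misses.

3 detections and 5 misses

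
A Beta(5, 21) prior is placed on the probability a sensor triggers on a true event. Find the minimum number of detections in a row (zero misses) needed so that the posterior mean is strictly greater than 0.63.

k = 31

After k detections and 0 misses the posterior is Beta(5+k, 21), with mean (5+k)/(5+21+k).
Set (5+k)/(26+k) > 0.63 and solve: k > (0.63·26 − 5)/(1 − 0.63) = 30.757.
The smallest integer exceeding 30.757 is 31.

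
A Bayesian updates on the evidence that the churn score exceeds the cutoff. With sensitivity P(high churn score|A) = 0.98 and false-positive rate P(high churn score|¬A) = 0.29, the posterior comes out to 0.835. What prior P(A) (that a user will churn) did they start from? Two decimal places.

In odds form, posterior odds = prior odds × likelihood ratio, so prior odds = posterior odds ÷ LR.
Posterior odds = 0.835/(1−0.835) = 5.0606. LR = 0.98/0.29 = 3.3793.
Prior odds = 5.0606/3.3793 = 1.4975, so P(A) = 1.4975/(1+1.4975) ≈ 0.60.

P(A) = 0.60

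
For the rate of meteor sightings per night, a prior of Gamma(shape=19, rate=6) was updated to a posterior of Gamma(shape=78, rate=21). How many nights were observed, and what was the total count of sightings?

n = 15 nights with total 59 sightings

A Gamma(α, β) prior (rate parametrization) on a Poisson rate with n observations summing to S gives posterior Gamma(α+S, β+n).
Matching: Σxᵢ = 78 − 19 = 59 and n = 21 − 6 = 15.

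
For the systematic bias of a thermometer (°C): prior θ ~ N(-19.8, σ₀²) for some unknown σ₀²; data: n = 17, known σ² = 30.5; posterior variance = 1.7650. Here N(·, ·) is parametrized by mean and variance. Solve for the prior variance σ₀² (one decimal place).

σ₀² = 108.8

Posterior precision equals prior precision plus data precision: 1/σ_n² = 1/σ₀² + n/σ².
So 1/σ₀² = 1/1.7650 − 17/30.5 = 0.566572 − 0.557377 = 0.009195.
Hence σ₀² = 1/0.009195 ≈ 108.8.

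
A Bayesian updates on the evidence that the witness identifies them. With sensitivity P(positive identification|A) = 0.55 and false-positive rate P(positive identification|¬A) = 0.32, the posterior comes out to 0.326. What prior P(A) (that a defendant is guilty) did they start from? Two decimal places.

In odds form, posterior odds = prior odds × likelihood ratio, so prior odds = posterior odds ÷ LR.
Posterior odds = 0.326/(1−0.326) = 0.4837. LR = 0.55/0.32 = 1.7188.
Prior odds = 0.4837/1.7188 = 0.2814, so P(A) = 0.2814/(1+0.2814) ≈ 0.22.

P(A) = 0.22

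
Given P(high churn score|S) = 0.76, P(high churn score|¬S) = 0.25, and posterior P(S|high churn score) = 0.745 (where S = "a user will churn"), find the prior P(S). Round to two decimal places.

Bayes' rule in odds form gives O(S|E) = O(S)·[P(E|S)/P(E|¬S)], hence O(S) = O(S|E)/LR.
Posterior odds = 0.745/(1−0.745) = 2.9216. LR = 0.76/0.25 = 3.0400.
Prior odds = 2.9216/3.0400 = 0.9611, so P(S) = 0.9611/(1+0.9611) ≈ 0.49.

P(S) = 0.49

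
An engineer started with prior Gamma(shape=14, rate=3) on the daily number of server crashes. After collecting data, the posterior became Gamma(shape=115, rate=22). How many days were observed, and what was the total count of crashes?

A Gamma(α, β) prior (rate parametrization) on a Poisson rate with n observations summing to S gives posterior Gamma(α+S, β+n).
Matching: Σxᵢ = 115 − 14 = 101 and n = 22 − 3 = 19.

n = 19 days with total 101 crashes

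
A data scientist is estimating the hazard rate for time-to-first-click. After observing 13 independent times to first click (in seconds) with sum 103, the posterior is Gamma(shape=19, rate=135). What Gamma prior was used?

For an exponential likelihood with a Gamma(α, β) prior on the rate, n observations with total T give posterior Gamma(α+n, β+T).
So α = 19 − 13 = 6 and β = 135 − 103 = 32.

Gamma(shape=6, rate=32)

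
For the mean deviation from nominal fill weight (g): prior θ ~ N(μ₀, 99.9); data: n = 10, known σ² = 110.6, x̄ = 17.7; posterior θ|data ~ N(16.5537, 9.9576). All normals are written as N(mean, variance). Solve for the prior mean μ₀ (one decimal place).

μ₀ = 6.2

The posterior mean is a precision-weighted average: μ_n = (τ₀μ₀ + τ_data·x̄)/(τ₀+τ_data), with τ₀=1/σ₀² and τ_data=n/σ².
Here τ₀ = 1/99.9 = 0.010010 and τ_data = 10/110.6 = 0.090416, so τ_n = 0.100426.
Rearranging for μ₀: μ₀ = (μ_n·τ_n − τ_data·x̄)/τ₀ = (16.5537·0.100426 − 0.090416·17.7) / 0.010010 = 0.062059/0.010010 ≈ 6.2.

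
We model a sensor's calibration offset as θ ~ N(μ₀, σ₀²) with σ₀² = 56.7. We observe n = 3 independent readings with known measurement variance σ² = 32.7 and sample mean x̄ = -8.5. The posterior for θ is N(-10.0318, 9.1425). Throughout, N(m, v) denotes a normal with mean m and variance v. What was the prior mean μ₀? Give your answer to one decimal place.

The posterior mean is a precision-weighted average: μ_n = (τ₀μ₀ + τ_data·x̄)/(τ₀+τ_data), with τ₀=1/σ₀² and τ_data=n/σ².
Here τ₀ = 1/56.7 = 0.017637 and τ_data = 3/32.7 = 0.091743, so τ_n = 0.109380.
Rearranging for μ₀: μ₀ = (μ_n·τ_n − τ_data·x̄)/τ₀ = (-10.0318·0.109380 − 0.091743·-8.5) / 0.017637 = -0.317463/0.017637 ≈ -18.0.

μ₀ = -18.0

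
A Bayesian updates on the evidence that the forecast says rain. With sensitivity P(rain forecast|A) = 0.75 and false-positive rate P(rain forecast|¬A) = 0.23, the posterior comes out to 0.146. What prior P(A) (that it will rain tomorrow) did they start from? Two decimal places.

In odds form, posterior odds = prior odds × likelihood ratio, so prior odds = posterior odds ÷ LR.
Posterior odds = 0.146/(1−0.146) = 0.1710. LR = 0.75/0.23 = 3.2609.
Prior odds = 0.1710/3.2609 = 0.0524, so P(A) = 0.0524/(1+0.0524) ≈ 0.05.

P(A) = 0.05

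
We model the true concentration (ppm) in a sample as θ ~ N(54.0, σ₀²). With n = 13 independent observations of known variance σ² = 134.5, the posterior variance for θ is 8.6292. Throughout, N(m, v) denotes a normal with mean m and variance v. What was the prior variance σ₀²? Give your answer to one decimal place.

σ₀² = 52.0

Posterior precision equals prior precision plus data precision: 1/σ_n² = 1/σ₀² + n/σ².
So 1/σ₀² = 1/8.6292 − 13/134.5 = 0.115886 − 0.096654 = 0.019232.
Hence σ₀² = 1/0.019232 ≈ 52.0.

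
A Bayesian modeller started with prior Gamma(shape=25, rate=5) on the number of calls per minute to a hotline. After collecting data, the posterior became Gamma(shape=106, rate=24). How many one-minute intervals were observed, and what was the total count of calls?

n = 19 one-minute intervals with total 81 calls

Gamma–Poisson conjugacy: posterior shape = α + Σxᵢ, posterior rate = β + n.
Matching: Σxᵢ = 106 − 25 = 81 and n = 24 − 5 = 19.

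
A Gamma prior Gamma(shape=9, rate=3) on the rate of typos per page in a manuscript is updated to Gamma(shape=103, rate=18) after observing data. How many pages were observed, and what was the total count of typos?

n = 15 pages with total 94 typos

A Gamma(α, β) prior (rate parametrization) on a Poisson rate with n observations summing to S gives posterior Gamma(α+S, β+n).
Matching: Σxᵢ = 103 − 9 = 94 and n = 18 − 3 = 15.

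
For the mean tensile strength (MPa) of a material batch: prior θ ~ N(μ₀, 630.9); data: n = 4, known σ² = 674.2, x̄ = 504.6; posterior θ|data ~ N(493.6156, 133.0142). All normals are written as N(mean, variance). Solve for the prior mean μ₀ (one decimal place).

The posterior mean is a precision-weighted average: μ_n = (τ₀μ₀ + τ_data·x̄)/(τ₀+τ_data), with τ₀=1/σ₀² and τ_data=n/σ².
Here τ₀ = 1/630.9 = 0.001585 and τ_data = 4/674.2 = 0.005933, so τ_n = 0.007518.
Rearranging for μ₀: μ₀ = (μ_n·τ_n − τ_data·x̄)/τ₀ = (493.6156·0.007518 − 0.005933·504.6) / 0.001585 = 0.717210/0.001585 ≈ 452.5.

μ₀ = 452.5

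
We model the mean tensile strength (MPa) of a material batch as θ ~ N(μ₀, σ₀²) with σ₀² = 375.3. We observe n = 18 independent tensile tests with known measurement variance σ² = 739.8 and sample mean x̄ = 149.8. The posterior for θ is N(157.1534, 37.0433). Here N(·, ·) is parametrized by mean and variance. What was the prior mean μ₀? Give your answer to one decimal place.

With known observation variance, the Normal–Normal posterior has precision τ_n = τ₀ + n/σ² and mean μ_n = (τ₀μ₀ + (n/σ²)x̄)/τ_n.
Here τ₀ = 1/375.3 = 0.002665 and τ_data = 18/739.8 = 0.024331, so τ_n = 0.026996.
Rearranging for μ₀: μ₀ = (μ_n·τ_n − τ_data·x̄)/τ₀ = (157.1534·0.026996 − 0.024331·149.8) / 0.002665 = 0.597729/0.002665 ≈ 224.3.

μ₀ = 224.3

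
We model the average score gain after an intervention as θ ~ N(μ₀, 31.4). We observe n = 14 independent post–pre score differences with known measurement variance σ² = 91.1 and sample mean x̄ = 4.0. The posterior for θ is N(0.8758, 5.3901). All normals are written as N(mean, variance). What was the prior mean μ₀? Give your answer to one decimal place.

μ₀ = -14.2

The posterior mean is a precision-weighted average: μ_n = (τ₀μ₀ + τ_data·x̄)/(τ₀+τ_data), with τ₀=1/σ₀² and τ_data=n/σ².
Here τ₀ = 1/31.4 = 0.031847 and τ_data = 14/91.1 = 0.153677, so τ_n = 0.185524.
Rearranging for μ₀: μ₀ = (μ_n·τ_n − τ_data·x̄)/τ₀ = (0.8758·0.185524 − 0.153677·4.0) / 0.031847 = -0.452226/0.031847 ≈ -14.2.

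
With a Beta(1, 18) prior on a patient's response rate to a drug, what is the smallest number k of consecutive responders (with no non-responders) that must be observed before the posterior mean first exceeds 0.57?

After k responders and 0 non-responders the posterior is Beta(1+k, 18), with mean (1+k)/(1+18+k).
Set (1+k)/(19+k) > 0.57 and solve: k > (0.57·19 − 1)/(1 − 0.57) = 22.860.
The smallest integer exceeding 22.860 is 23.

k = 23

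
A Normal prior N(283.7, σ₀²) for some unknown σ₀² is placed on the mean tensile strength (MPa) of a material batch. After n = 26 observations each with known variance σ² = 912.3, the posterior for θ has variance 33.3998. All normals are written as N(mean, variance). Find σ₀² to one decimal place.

Posterior precision equals prior precision plus data precision: 1/σ_n² = 1/σ₀² + n/σ².
So 1/σ₀² = 1/33.3998 − 26/912.3 = 0.029940 − 0.028499 = 0.001441.
Hence σ₀² = 1/0.001441 ≈ 694.0.

σ₀² = 694.0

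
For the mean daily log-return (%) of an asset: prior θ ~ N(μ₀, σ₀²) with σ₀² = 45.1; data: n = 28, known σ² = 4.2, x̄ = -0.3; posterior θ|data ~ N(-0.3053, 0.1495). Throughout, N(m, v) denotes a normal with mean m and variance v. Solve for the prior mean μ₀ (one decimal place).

μ₀ = -1.9

The posterior mean is a precision-weighted average: μ_n = (τ₀μ₀ + τ_data·x̄)/(τ₀+τ_data), with τ₀=1/σ₀² and τ_data=n/σ².
Here τ₀ = 1/45.1 = 0.022173 and τ_data = 28/4.2 = 6.666667, so τ_n = 6.688840.
Rearranging for μ₀: μ₀ = (μ_n·τ_n − τ_data·x̄)/τ₀ = (-0.3053·6.688840 − 6.666667·-0.3) / 0.022173 = -0.042103/0.022173 ≈ -1.9.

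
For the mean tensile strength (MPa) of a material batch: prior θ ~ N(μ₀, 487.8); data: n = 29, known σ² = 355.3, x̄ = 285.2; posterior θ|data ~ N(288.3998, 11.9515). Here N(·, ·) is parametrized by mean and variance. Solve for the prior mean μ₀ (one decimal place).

With known observation variance, the Normal–Normal posterior has precision τ_n = τ₀ + n/σ² and mean μ_n = (τ₀μ₀ + (n/σ²)x̄)/τ_n.
Here τ₀ = 1/487.8 = 0.002050 and τ_data = 29/355.3 = 0.081621, so τ_n = 0.083671.
Rearranging for μ₀: μ₀ = (μ_n·τ_n − τ_data·x̄)/τ₀ = (288.3998·0.083671 − 0.081621·285.2) / 0.002050 = 0.852390/0.002050 ≈ 415.8.

μ₀ = 415.8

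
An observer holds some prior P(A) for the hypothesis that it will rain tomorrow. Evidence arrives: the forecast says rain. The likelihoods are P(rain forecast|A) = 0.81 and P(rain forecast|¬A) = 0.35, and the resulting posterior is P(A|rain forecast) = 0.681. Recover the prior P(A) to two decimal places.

In odds form, posterior odds = prior odds × likelihood ratio, so prior odds = posterior odds ÷ LR.
Posterior odds = 0.681/(1−0.681) = 2.1348. LR = 0.81/0.35 = 2.3143.
Prior odds = 2.1348/2.3143 = 0.9224, so P(A) = 0.9224/(1+0.9224) ≈ 0.48.

P(A) = 0.48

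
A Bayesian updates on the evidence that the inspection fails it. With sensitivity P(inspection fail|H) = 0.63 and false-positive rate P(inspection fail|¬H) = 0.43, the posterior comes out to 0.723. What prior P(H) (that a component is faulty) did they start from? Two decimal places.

Bayes' rule in odds form gives O(H|E) = O(H)·[P(E|H)/P(E|¬H)], hence O(H) = O(H|E)/LR.
Posterior odds = 0.723/(1−0.723) = 2.6101. LR = 0.63/0.43 = 1.4651.
Prior odds = 2.6101/1.4651 = 1.7815, so P(H) = 1.7815/(1+1.7815) ≈ 0.64.

P(H) = 0.64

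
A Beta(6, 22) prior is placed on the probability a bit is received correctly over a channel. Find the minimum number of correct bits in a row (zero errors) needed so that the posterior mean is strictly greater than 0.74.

After k correct bits and 0 errors the posterior is Beta(6+k, 22), with mean (6+k)/(6+22+k).
Set (6+k)/(28+k) > 0.74 and solve: k > (0.74·28 − 6)/(1 − 0.74) = 56.615.
The smallest integer exceeding 56.615 is 57.

k = 57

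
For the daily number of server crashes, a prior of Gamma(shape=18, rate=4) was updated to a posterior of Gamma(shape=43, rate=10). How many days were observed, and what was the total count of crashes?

n = 6 days with total 25 crashes

A Gamma(α, β) prior (rate parametrization) on a Poisson rate with n observations summing to S gives posterior Gamma(α+S, β+n).
Matching: Σxᵢ = 43 − 18 = 25 and n = 10 − 4 = 6.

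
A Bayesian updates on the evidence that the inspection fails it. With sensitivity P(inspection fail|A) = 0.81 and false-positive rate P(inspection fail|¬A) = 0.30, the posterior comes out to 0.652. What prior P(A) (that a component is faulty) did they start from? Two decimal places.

Bayes' rule in odds form gives O(A|E) = O(A)·[P(E|A)/P(E|¬A)], hence O(A) = O(A|E)/LR.
Posterior odds = 0.652/(1−0.652) = 1.8736. LR = 0.81/0.30 = 2.7000.
Prior odds = 1.8736/2.7000 = 0.6939, so P(A) = 0.6939/(1+0.6939) ≈ 0.41.

P(A) = 0.41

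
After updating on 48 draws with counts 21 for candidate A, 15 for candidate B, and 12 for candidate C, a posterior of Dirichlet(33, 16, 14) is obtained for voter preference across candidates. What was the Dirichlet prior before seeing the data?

Dirichlet(12, 1, 2)

For a Dirichlet(α) prior with multinomial counts c, the posterior is Dirichlet(α + c) componentwise.
Subtract each count from the matching posterior parameter: 33−21=12, 16−15=1, 14−12=2.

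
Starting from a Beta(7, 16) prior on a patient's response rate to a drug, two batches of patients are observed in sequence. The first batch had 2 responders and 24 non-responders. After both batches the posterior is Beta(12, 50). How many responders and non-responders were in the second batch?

Sequential conjugate updates are equivalent to a single update on the pooled data, so total successes = posterior α − prior α and total failures = posterior β − prior β.
Total across both batches: 12−7=5 responders, 50−16=34 non-responders.
Subtract the first batch: 5−2=3 responders and 34−24=10 non-responders.

3 responders and 10 non-responders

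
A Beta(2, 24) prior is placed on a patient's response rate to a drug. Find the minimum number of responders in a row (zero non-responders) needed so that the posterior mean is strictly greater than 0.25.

After k responders and 0 non-responders the posterior is Beta(2+k, 24), with mean (2+k)/(2+24+k).
Set (2+k)/(26+k) > 0.25 and solve: k > (0.25·26 − 2)/(1 − 0.25) = 6.000.
The smallest integer exceeding 6.000 is 7.

k = 7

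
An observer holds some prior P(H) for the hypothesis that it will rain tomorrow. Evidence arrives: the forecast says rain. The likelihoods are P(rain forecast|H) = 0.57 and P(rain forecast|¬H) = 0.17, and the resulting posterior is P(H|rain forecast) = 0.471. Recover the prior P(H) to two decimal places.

Bayes' rule in odds form gives O(H|E) = O(H)·[P(E|H)/P(E|¬H)], hence O(H) = O(H|E)/LR.
Posterior odds = 0.471/(1−0.471) = 0.8904. LR = 0.57/0.17 = 3.3529.
Prior odds = 0.8904/3.3529 = 0.2656, so P(H) = 0.2656/(1+0.2656) ≈ 0.21.

P(H) = 0.21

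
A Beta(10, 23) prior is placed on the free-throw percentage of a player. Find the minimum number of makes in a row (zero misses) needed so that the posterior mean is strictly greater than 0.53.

k = 16

After k makes and 0 misses the posterior is Beta(10+k, 23), with mean (10+k)/(10+23+k).
Set (10+k)/(33+k) > 0.53 and solve: k > (0.53·33 − 10)/(1 − 0.53) = 15.936.
The smallest integer exceeding 15.936 is 16, and checking k=16: (26)/(49) = 0.5306 > 0.53.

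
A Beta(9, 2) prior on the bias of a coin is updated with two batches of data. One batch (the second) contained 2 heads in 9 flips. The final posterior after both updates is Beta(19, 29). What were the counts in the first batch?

Because Beta–binomial updating is additive in the counts, the combined data contributed (α_post−α_prior, β_post−β_prior) successes and failures.
Total across both batches: 19−9=10 heads, 29−2=27 tails.
Subtract the second batch: 10−2=8 heads and 27−7=20 tails.

8 heads and 20 tails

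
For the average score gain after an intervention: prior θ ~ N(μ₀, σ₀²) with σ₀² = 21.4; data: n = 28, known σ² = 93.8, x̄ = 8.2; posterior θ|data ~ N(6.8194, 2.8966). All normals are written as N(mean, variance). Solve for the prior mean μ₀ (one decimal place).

With known observation variance, the Normal–Normal posterior has precision τ_n = τ₀ + n/σ² and mean μ_n = (τ₀μ₀ + (n/σ²)x̄)/τ_n.
Here τ₀ = 1/21.4 = 0.046729 and τ_data = 28/93.8 = 0.298507, so τ_n = 0.345236.
Rearranging for μ₀: μ₀ = (μ_n·τ_n − τ_data·x̄)/τ₀ = (6.8194·0.345236 − 0.298507·8.2) / 0.046729 = -0.093455/0.046729 ≈ -2.0.

μ₀ = -2.0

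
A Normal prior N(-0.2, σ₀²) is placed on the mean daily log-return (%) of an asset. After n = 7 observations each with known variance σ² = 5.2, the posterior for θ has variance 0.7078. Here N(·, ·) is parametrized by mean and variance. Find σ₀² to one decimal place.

Posterior precision equals prior precision plus data precision: 1/σ_n² = 1/σ₀² + n/σ².
So 1/σ₀² = 1/0.7078 − 7/5.2 = 1.412828 − 1.346154 = 0.066674.
Hence σ₀² = 1/0.066674 ≈ 15.0.

σ₀² = 15.0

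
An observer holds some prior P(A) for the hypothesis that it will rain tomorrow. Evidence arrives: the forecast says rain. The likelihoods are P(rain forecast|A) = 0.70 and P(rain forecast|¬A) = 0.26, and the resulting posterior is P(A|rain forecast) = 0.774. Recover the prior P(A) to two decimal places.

P(A) = 0.56

In odds form, posterior odds = prior odds × likelihood ratio, so prior odds = posterior odds ÷ LR.
Posterior odds = 0.774/(1−0.774) = 3.4248. LR = 0.70/0.26 = 2.6923.
Prior odds = 3.4248/2.6923 = 1.2721, so P(A) = 1.2721/(1+1.2721) ≈ 0.56.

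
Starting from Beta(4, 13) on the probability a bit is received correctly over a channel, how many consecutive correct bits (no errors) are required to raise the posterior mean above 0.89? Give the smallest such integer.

k = 102

After k correct bits and 0 errors the posterior is Beta(4+k, 13), with mean (4+k)/(4+13+k).
Set (4+k)/(17+k) > 0.89 and solve: k > (0.89·17 − 4)/(1 − 0.89) = 101.182.
The smallest integer exceeding 101.182 is 102.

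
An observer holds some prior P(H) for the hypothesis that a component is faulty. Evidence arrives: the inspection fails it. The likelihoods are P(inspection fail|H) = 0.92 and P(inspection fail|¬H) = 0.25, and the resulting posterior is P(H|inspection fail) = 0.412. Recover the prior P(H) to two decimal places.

In odds form, posterior odds = prior odds × likelihood ratio, so prior odds = posterior odds ÷ LR.
Posterior odds = 0.412/(1−0.412) = 0.7007. LR = 0.92/0.25 = 3.6800.
Prior odds = 0.7007/3.6800 = 0.1904, so P(H) = 0.1904/(1+0.1904) ≈ 0.16.

P(H) = 0.16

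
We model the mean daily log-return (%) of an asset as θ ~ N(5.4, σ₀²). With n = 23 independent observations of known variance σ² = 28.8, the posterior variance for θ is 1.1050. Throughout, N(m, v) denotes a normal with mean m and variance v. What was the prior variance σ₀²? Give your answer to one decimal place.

Posterior precision equals prior precision plus data precision: 1/σ_n² = 1/σ₀² + n/σ².
So 1/σ₀² = 1/1.1050 − 23/28.8 = 0.904977 − 0.798611 = 0.106366.
Hence σ₀² = 1/0.106366 ≈ 9.4.

σ₀² = 9.4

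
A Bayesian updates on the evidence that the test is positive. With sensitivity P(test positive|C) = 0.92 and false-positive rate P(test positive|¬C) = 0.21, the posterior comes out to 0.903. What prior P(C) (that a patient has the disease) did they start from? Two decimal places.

Bayes' rule in odds form gives O(C|E) = O(C)·[P(E|C)/P(E|¬C)], hence O(C) = O(C|E)/LR.
Posterior odds = 0.903/(1−0.903) = 9.3093. LR = 0.92/0.21 = 4.3810.
Prior odds = 9.3093/4.3810 = 2.1249, so P(C) = 2.1249/(1+2.1249) ≈ 0.68.

P(C) = 0.68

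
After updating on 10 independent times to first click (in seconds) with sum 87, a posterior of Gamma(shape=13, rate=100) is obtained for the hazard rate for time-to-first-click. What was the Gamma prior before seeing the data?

Gamma–exponential conjugacy: posterior shape = α + n, posterior rate = β + Σtᵢ.
So α = 13 − 10 = 3 and β = 100 − 87 = 13.

Gamma(shape=3, rate=13)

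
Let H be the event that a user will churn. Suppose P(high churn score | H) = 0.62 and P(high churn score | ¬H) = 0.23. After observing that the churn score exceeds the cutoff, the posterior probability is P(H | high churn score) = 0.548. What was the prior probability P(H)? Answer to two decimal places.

P(H) = 0.31

Bayes' rule in odds form gives O(H|E) = O(H)·[P(E|H)/P(E|¬H)], hence O(H) = O(H|E)/LR.
Posterior odds = 0.548/(1−0.548) = 1.2124. LR = 0.62/0.23 = 2.6957.
Prior odds = 1.2124/2.6957 = 0.4498, so P(H) = 0.4498/(1+0.4498) ≈ 0.31.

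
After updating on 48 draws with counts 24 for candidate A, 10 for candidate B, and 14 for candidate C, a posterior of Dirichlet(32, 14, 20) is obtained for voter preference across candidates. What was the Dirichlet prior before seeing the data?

Dirichlet(8, 4, 6)

For a Dirichlet(α) prior with multinomial counts c, the posterior is Dirichlet(α + c) componentwise.
Subtract each count from the matching posterior parameter: 32−24=8, 14−10=4, 20−14=6.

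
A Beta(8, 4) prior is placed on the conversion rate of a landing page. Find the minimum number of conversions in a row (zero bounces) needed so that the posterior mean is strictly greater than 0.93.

After k conversions and 0 bounces the posterior is Beta(8+k, 4), with mean (8+k)/(8+4+k).
Set (8+k)/(12+k) > 0.93 and solve: k > (0.93·12 − 8)/(1 − 0.93) = 45.143.
The smallest integer exceeding 45.143 is 46.

k = 46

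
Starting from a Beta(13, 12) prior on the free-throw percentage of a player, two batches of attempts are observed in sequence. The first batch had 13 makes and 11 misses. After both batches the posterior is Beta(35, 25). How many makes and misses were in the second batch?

Because Beta–binomial updating is additive in the counts, the combined data contributed (α_post−α_prior, β_post−β_prior) successes and failures.
Total across both batches: 35−13=22 makes, 25−12=13 misses.
Subtract the first batch: 22−13=9 makes and 13−11=2 misses.

9 makes and 2 misses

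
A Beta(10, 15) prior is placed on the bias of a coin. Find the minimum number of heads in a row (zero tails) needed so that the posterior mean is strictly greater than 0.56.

After k heads and 0 tails the posterior is Beta(10+k, 15), with mean (10+k)/(10+15+k).
Set (10+k)/(25+k) > 0.56 and solve: k > (0.56·25 − 10)/(1 − 0.56) = 9.091.
The smallest integer exceeding 9.091 is 10.

k = 10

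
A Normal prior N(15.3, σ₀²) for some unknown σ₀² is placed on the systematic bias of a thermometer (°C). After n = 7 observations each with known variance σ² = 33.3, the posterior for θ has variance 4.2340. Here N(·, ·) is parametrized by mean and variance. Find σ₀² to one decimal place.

σ₀² = 38.5

Posterior precision equals prior precision plus data precision: 1/σ_n² = 1/σ₀² + n/σ².
So 1/σ₀² = 1/4.2340 − 7/33.3 = 0.236183 − 0.210210 = 0.025973.
Hence σ₀² = 1/0.025973 ≈ 38.5.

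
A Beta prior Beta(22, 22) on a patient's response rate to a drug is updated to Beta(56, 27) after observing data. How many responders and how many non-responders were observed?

Beta is conjugate to the binomial likelihood: posterior = Beta(a+s, b+f).
Match parameters: s=56−22=34, f=27−22=5.

34 responders and 5 non-responders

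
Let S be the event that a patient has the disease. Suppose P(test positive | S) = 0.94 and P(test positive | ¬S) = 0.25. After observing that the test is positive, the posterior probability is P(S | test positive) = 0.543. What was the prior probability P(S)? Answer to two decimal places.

P(S) = 0.24

In odds form, posterior odds = prior odds × likelihood ratio, so prior odds = posterior odds ÷ LR.
Posterior odds = 0.543/(1−0.543) = 1.1882. LR = 0.94/0.25 = 3.7600.
Prior odds = 1.1882/3.7600 = 0.3160, so P(S) = 0.3160/(1+0.3160) ≈ 0.24.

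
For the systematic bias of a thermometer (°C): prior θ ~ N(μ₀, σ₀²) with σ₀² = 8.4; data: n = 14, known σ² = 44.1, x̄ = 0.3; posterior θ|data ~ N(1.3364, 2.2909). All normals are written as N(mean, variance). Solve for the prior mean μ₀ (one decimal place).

With known observation variance, the Normal–Normal posterior has precision τ_n = τ₀ + n/σ² and mean μ_n = (τ₀μ₀ + (n/σ²)x̄)/τ_n.
Here τ₀ = 1/8.4 = 0.119048 and τ_data = 14/44.1 = 0.317460, so τ_n = 0.436508.
Rearranging for μ₀: μ₀ = (μ_n·τ_n − τ_data·x̄)/τ₀ = (1.3364·0.436508 − 0.317460·0.3) / 0.119048 = 0.488111/0.119048 ≈ 4.1.

μ₀ = 4.1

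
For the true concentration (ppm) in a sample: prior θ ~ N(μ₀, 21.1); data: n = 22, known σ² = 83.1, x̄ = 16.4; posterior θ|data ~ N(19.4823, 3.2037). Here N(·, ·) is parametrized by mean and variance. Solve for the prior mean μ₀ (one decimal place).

With known observation variance, the Normal–Normal posterior has precision τ_n = τ₀ + n/σ² and mean μ_n = (τ₀μ₀ + (n/σ²)x̄)/τ_n.
Here τ₀ = 1/21.1 = 0.047393 and τ_data = 22/83.1 = 0.264741, so τ_n = 0.312134.
Rearranging for μ₀: μ₀ = (μ_n·τ_n − τ_data·x̄)/τ₀ = (19.4823·0.312134 − 0.264741·16.4) / 0.047393 = 1.739336/0.047393 ≈ 36.7.

μ₀ = 36.7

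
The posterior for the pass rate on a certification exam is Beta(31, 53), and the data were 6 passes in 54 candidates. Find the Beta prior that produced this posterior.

Beta(25, 5)

Under Beta–binomial conjugacy the posterior parameters are (a+s, b+f).
So a = 31 − 6 = 25 and b = 53 − 48 = 5.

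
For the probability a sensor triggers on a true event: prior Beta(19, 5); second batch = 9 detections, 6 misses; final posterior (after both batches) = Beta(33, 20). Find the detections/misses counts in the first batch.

5 detections and 9 misses

Sequential conjugate updates are equivalent to a single update on the pooled data, so total successes = posterior α − prior α and total failures = posterior β − prior β.
Total across both batches: 33−19=14 detections, 20−5=15 misses.
Subtract the second batch: 14−9=5 detections and 15−6=9 misses.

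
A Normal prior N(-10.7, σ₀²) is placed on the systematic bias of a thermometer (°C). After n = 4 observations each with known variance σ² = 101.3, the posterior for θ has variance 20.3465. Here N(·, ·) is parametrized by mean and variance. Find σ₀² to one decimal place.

σ₀² = 103.5

For the Normal–Normal model with known σ², precisions add: τ_n = τ₀ + n/σ².
So 1/σ₀² = 1/20.3465 − 4/101.3 = 0.049149 − 0.039487 = 0.009662.
Hence σ₀² = 1/0.009662 ≈ 103.5.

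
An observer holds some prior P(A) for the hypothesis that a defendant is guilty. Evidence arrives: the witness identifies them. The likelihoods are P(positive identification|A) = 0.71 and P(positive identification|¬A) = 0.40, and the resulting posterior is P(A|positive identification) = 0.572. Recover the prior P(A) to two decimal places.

P(A) = 0.43

Bayes' rule in odds form gives O(A|E) = O(A)·[P(E|A)/P(E|¬A)], hence O(A) = O(A|E)/LR.
Posterior odds = 0.572/(1−0.572) = 1.3364. LR = 0.71/0.40 = 1.7750.
Prior odds = 1.3364/1.7750 = 0.7529, so P(A) = 0.7529/(1+0.7529) ≈ 0.43.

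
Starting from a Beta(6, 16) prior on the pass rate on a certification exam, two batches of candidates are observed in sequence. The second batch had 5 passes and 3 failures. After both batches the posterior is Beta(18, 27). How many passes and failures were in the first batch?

7 passes and 8 failures

Sequential conjugate updates are equivalent to a single update on the pooled data, so total successes = posterior α − prior α and total failures = posterior β − prior β.
Total across both batches: 18−6=12 passes, 27−16=11 failures.
Subtract the second batch: 12−5=7 passes and 11−3=8 failures.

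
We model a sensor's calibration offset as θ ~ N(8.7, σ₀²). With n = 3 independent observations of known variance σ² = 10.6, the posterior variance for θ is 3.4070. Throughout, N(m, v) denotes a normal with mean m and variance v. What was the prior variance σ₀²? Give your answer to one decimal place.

Posterior precision equals prior precision plus data precision: 1/σ_n² = 1/σ₀² + n/σ².
So 1/σ₀² = 1/3.4070 − 3/10.6 = 0.293513 − 0.283019 = 0.010494.
Hence σ₀² = 1/0.010494 ≈ 95.3.

σ₀² = 95.3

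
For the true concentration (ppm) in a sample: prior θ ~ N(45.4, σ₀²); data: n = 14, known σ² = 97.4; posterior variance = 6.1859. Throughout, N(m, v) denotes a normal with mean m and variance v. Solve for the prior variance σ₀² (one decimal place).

For the Normal–Normal model with known σ², precisions add: τ_n = τ₀ + n/σ².
So 1/σ₀² = 1/6.1859 − 14/97.4 = 0.161658 − 0.143737 = 0.017921.
Hence σ₀² = 1/0.017921 ≈ 55.8.

σ₀² = 55.8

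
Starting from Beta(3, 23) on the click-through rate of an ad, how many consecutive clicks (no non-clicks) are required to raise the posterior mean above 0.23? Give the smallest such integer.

After k clicks and 0 non-clicks the posterior is Beta(3+k, 23), with mean (3+k)/(3+23+k).
Set (3+k)/(26+k) > 0.23 and solve: k > (0.23·26 − 3)/(1 − 0.23) = 3.870.
The smallest integer exceeding 3.870 is 4, and checking k=4: (7)/(30) = 0.2333 > 0.23.

k = 4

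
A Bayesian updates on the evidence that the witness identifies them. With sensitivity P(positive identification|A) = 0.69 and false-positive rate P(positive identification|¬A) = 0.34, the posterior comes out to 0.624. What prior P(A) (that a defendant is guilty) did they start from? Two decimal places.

Bayes' rule in odds form gives O(A|E) = O(A)·[P(E|A)/P(E|¬A)], hence O(A) = O(A|E)/LR.
Posterior odds = 0.624/(1−0.624) = 1.6596. LR = 0.69/0.34 = 2.0294.
Prior odds = 1.6596/2.0294 = 0.8178, so P(A) = 0.8178/(1+0.8178) ≈ 0.45.

P(A) = 0.45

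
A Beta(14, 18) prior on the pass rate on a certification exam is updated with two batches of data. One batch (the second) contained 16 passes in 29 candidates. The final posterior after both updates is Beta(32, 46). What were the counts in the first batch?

Sequential conjugate updates are equivalent to a single update on the pooled data, so total successes = posterior α − prior α and total failures = posterior β − prior β.
Total across both batches: 32−14=18 passes, 46−18=28 failures.
Subtract the second batch: 18−16=2 passes and 28−13=15 failures.

2 passes and 15 failures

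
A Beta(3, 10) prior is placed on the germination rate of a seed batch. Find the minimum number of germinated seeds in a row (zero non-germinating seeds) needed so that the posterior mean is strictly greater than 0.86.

After k germinated seeds and 0 non-germinating seeds the posterior is Beta(3+k, 10), with mean (3+k)/(3+10+k).
Set (3+k)/(13+k) > 0.86 and solve: k > (0.86·13 − 3)/(1 − 0.86) = 58.429.
The smallest integer exceeding 58.429 is 59.

k = 59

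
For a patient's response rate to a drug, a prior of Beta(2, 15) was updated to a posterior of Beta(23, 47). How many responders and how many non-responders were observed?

Under Beta–binomial conjugacy the posterior parameters are (a+s, b+f).
Match parameters: s=23−2=21, f=47−15=32.

21 responders and 32 non-responders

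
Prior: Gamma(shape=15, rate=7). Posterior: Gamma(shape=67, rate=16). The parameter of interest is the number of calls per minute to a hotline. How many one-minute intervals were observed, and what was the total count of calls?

Gamma–Poisson conjugacy: posterior shape = α + Σxᵢ, posterior rate = β + n.
Matching: Σxᵢ = 67 − 15 = 52 and n = 16 − 7 = 9.

n = 9 one-minute intervals with total 52 calls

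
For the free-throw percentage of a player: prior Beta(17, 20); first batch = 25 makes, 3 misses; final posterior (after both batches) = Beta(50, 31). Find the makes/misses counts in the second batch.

Sequential conjugate updates are equivalent to a single update on the pooled data, so total successes = posterior α − prior α and total failures = posterior β − prior β.
Total across both batches: 50−17=33 makes, 31−20=11 misses.
Subtract the first batch: 33−25=8 makes and 11−3=8 misses.

8 makes and 8 misses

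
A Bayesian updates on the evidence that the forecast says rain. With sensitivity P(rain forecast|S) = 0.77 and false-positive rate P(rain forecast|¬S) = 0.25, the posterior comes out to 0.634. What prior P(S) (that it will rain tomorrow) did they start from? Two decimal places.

In odds form, posterior odds = prior odds × likelihood ratio, so prior odds = posterior odds ÷ LR.
Posterior odds = 0.634/(1−0.634) = 1.7322. LR = 0.77/0.25 = 3.0800.
Prior odds = 1.7322/3.0800 = 0.5624, so P(S) = 0.5624/(1+0.5624) ≈ 0.36.

P(S) = 0.36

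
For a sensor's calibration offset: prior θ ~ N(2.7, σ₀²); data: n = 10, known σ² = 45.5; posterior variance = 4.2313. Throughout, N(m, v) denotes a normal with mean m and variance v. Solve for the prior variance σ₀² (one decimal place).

σ₀² = 60.4

For the Normal–Normal model with known σ², precisions add: τ_n = τ₀ + n/σ².
So 1/σ₀² = 1/4.2313 − 10/45.5 = 0.236334 − 0.219780 = 0.016554.
Hence σ₀² = 1/0.016554 ≈ 60.4.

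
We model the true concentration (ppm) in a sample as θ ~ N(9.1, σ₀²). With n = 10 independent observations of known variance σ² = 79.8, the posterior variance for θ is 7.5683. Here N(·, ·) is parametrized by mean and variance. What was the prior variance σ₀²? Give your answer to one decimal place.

For the Normal–Normal model with known σ², precisions add: τ_n = τ₀ + n/σ².
So 1/σ₀² = 1/7.5683 − 10/79.8 = 0.132130 − 0.125313 = 0.006817.
Hence σ₀² = 1/0.006817 ≈ 146.7.

σ₀² = 146.7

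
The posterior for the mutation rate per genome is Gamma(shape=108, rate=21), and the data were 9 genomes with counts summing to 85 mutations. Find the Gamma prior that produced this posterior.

Gamma(shape=23, rate=12)

Gamma–Poisson conjugacy: posterior shape = α + Σxᵢ, posterior rate = β + n.
So α = 108 − 85 = 23 and β = 21 − 9 = 12.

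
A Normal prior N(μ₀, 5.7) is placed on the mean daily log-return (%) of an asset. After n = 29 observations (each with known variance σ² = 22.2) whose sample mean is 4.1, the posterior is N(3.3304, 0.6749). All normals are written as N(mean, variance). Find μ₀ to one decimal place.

μ₀ = -2.4

The posterior mean is a precision-weighted average: μ_n = (τ₀μ₀ + τ_data·x̄)/(τ₀+τ_data), with τ₀=1/σ₀² and τ_data=n/σ².
Here τ₀ = 1/5.7 = 0.175439 and τ_data = 29/22.2 = 1.306306, so τ_n = 1.481745.
Rearranging for μ₀: μ₀ = (μ_n·τ_n − τ_data·x̄)/τ₀ = (3.3304·1.481745 − 1.306306·4.1) / 0.175439 = -0.421051/0.175439 ≈ -2.4.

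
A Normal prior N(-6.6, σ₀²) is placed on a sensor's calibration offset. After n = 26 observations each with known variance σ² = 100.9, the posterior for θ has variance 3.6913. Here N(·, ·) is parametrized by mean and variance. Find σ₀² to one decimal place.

σ₀² = 75.6

Posterior precision equals prior precision plus data precision: 1/σ_n² = 1/σ₀² + n/σ².
So 1/σ₀² = 1/3.6913 − 26/100.9 = 0.270907 − 0.257681 = 0.013226.
Hence σ₀² = 1/0.013226 ≈ 75.6.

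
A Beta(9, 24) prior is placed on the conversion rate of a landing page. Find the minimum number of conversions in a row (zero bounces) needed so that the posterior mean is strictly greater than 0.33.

k = 3

After k conversions and 0 bounces the posterior is Beta(9+k, 24), with mean (9+k)/(9+24+k).
Set (9+k)/(33+k) > 0.33 and solve: k > (0.33·33 − 9)/(1 − 0.33) = 2.821.
The smallest integer exceeding 2.821 is 3.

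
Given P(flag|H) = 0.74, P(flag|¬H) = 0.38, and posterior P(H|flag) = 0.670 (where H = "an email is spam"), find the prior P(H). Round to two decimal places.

In odds form, posterior odds = prior odds × likelihood ratio, so prior odds = posterior odds ÷ LR.
Posterior odds = 0.670/(1−0.670) = 2.0303. LR = 0.74/0.38 = 1.9474.
Prior odds = 2.0303/1.9474 = 1.0426, so P(H) = 1.0426/(1+1.0426) ≈ 0.51.

P(H) = 0.51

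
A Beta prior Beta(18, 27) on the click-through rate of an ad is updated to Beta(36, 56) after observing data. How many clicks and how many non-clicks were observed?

18 clicks and 29 non-clicks

Under Beta–binomial conjugacy the posterior parameters are (a+s, b+f).
Match parameters: s=36−18=18, f=56−27=29.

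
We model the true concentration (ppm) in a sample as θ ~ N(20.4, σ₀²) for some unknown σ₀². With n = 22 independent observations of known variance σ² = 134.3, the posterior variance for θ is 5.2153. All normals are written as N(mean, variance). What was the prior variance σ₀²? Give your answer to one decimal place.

σ₀² = 35.8

For the Normal–Normal model with known σ², precisions add: τ_n = τ₀ + n/σ².
So 1/σ₀² = 1/5.2153 − 22/134.3 = 0.191744 − 0.163812 = 0.027932.
Hence σ₀² = 1/0.027932 ≈ 35.8.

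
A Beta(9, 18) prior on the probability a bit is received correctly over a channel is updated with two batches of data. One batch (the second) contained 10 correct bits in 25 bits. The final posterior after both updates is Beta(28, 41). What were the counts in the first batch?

Because Beta–binomial updating is additive in the counts, the combined data contributed (α_post−α_prior, β_post−β_prior) successes and failures.
Total across both batches: 28−9=19 correct bits, 41−18=23 errors.
Subtract the second batch: 19−10=9 correct bits and 23−15=8 errors.

9 correct bits and 8 errors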